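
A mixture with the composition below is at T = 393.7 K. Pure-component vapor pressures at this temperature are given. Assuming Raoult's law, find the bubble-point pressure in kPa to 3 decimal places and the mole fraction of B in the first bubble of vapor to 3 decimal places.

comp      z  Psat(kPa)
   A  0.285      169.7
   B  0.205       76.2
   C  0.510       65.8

Pbub = 97.543 kPa, y_B = 0.160

At the bubble point ψ → 0, so ΣzᵢKᵢ = 1 with Kᵢ = Pᵢˢᵃᵗ/P ⇒ P = ΣzᵢPᵢˢᵃᵗ.
P = 0.285·169.7 + 0.205·76.2 + 0.510·65.8 = 97.543 kPa
yᵢ = zᵢPᵢˢᵃᵗ/P ⇒ y_B = 0.205·76.2/97.543 = 0.160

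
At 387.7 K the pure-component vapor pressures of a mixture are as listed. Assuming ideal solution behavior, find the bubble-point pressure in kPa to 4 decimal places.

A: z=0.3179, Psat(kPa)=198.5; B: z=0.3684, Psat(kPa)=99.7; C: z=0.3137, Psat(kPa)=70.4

At the bubble point ψ → 0, so ΣzᵢKᵢ = 1 with Kᵢ = Pᵢˢᵃᵗ/P ⇒ P = ΣzᵢPᵢˢᵃᵗ.
P = 0.3179·198.5 + 0.3684·99.7 + 0.3137·70.4 = 121.9171 kPa

Pbub = 121.9171 kPa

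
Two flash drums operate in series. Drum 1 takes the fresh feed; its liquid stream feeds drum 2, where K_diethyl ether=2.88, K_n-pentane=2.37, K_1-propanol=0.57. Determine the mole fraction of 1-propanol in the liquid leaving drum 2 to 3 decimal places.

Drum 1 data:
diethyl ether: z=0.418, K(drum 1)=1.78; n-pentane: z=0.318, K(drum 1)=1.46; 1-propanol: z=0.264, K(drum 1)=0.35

x_1-propanol (drum 2) = 0.790

Drum 1:
Let ψ₁ = V/F and solve Σ zᵢ(Kᵢ−1)/(1+ψ₁(Kᵢ−1)) = 0.
Check two-phase: ΣzᵢKᵢ = 1.301 > 1 and Σzᵢ/Kᵢ = 1.207 > 1, so g(0) = 0.301 > 0 and g(1) = -0.207 < 0.
Newton iteration, ψ₁⁰ = 0.62:
  ψ₁ = 0.620: g = 0.0461, g' = -0.469 → ψ₁ = 0.718
  ψ₁ = 0.718: g = -0.0030, g' = -0.535 → ψ₁ = 0.713
Converged at ψ₁ = 0.713.
Drum-1 compositions:
  diethyl ether: x = 0.269, y = 0.478
  n-pentane: x = 0.239, y = 0.350
  1-propanol: x = 0.492, y = 0.172
Drum-2 feed = drum-1 liquid: z₂ = (0.2687, 0.2395, 0.4919).
Drum 2:
Rachford–Rice: g(ψ₂) = Σ zᵢ(Kᵢ−1)/(1+ψ₂(Kᵢ−1)) = 0.
Feasibility: ΣzᵢKᵢ = 1.622, Σzᵢ/Kᵢ = 1.057 — both > 1, two phases present.
Iterate (Newton) starting at ψ₂ = 0.3:
  ψ₂ = 0.300: g = 0.3126, g' = -0.734 → ψ₂ = 0.726
  ψ₂ = 0.726: g = 0.0705, g' = -0.475 → ψ₂ = 0.875
  ψ₂ = 0.875: g = 0.0013, g' = -0.462 → ψ₂ = 0.877
Converged at ψ₂ = 0.877.
  diethyl ether: x = 0.101, y = 0.292
  n-pentane: x = 0.109, y = 0.258
  1-propanol: x = 0.790, y = 0.450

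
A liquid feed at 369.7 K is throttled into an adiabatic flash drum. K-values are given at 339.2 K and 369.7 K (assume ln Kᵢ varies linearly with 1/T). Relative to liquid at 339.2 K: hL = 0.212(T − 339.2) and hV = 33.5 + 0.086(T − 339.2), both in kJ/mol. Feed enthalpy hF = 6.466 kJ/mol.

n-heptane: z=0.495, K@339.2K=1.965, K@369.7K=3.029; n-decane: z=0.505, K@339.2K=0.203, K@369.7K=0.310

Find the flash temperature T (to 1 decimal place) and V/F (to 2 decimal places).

T = 343.3 K, V/F = 0.17

Adiabatic flash: solve Rachford–Rice at each trial T, then check hF = ψ·hV(T) + (1−ψ)·hL(T).
  T = 339.2 K: K = (1.965, 0.203), RR gives ψ = 0.098, H_out = 3.275 kJ/mol
  T = 369.7 K: K = (3.029, 0.310), RR gives ψ = 0.469, H_out = 20.360 kJ/mol
  T = 354.4 K: K = (2.461, 0.253), RR gives ψ = 0.317, H_out = 13.232 kJ/mol
  T = 346.8 K: K = (2.204, 0.227), RR gives ψ = 0.221, H_out = 8.809 kJ/mol
  T = 343.0 K: K = (2.083, 0.215), RR gives ψ = 0.164, H_out = 6.221 kJ/mol
  T = 344.9 K: K = (2.143, 0.221), RR gives ψ = 0.194, H_out = 7.554 kJ/mol
Linear interpolation between T = 343.0 (H_out = 6.221) and T = 344.9 (H_out = 7.554) on hF = 6.466 gives T ≈ 343.3 K, at which ψ = 0.17.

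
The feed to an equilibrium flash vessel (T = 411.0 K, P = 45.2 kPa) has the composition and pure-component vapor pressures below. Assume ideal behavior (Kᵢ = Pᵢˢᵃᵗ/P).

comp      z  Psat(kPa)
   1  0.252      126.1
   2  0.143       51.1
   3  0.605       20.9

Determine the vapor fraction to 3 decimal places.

ψ = 0.179

Raoult's law: Kᵢ = Pᵢˢᵃᵗ/P = Pᵢˢᵃᵗ/45.2.
  K_1 = 126.1/45.2 = 2.78982, K_2 = 51.1/45.2 = 1.13053, K_3 = 20.9/45.2 = 0.46239
Rachford–Rice: g(ψ) = Σ zᵢ(Kᵢ−1)/(1+ψ(Kᵢ−1)) = 0.
g(0) = ΣzᵢKᵢ − 1 = 0.144 and g(1) = 1 − Σzᵢ/Kᵢ = -0.525, so a root lies in (0, 1).
Iterate (Newton) starting at ψ = 0.5:
  ψ = 0.500: g = -0.1893, g' = -0.554 → ψ = 0.158
  ψ = 0.158: g = 0.0142, g' = -0.701 → ψ = 0.179
Converged at ψ = 0.179.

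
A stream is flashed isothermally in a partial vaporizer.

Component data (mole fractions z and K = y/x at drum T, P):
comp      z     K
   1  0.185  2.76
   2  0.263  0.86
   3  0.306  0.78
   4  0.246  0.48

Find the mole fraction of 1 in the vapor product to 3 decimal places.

Newton iteration, ψ⁰ = 0.5:
  ψ = 0.500: g = -0.1149, g' = -0.308 → ψ = 0.127
  ψ = 0.127: g = 0.0223, g' = -0.480 → ψ = 0.174
  ψ = 0.174: g = 0.0010, g' = -0.438 → ψ = 0.176
Converged at ψ = 0.176.
Compositions from xᵢ = zᵢ/(1+ψ(Kᵢ−1)), yᵢ = Kᵢxᵢ:
  1: x = 0.141, y = 0.390
  2: x = 0.270, y = 0.232
  3: x = 0.318, y = 0.248
  4: x = 0.271, y = 0.130

y_1 = 0.390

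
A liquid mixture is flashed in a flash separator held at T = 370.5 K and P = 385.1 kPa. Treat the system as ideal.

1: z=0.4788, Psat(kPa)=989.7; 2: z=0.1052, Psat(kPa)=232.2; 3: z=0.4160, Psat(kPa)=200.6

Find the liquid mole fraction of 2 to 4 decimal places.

x_2 = 0.1458

Raoult's law: Kᵢ = Pᵢˢᵃᵗ/P = Pᵢˢᵃᵗ/385.1.
  K_1 = 989.7/385.1 = 2.569982, K_2 = 232.2/385.1 = 0.602960, K_3 = 200.6/385.1 = 0.520904
Rachford–Rice: g(ψ) = Σ zᵢ(Kᵢ−1)/(1+ψ(Kᵢ−1)) = 0.
Feasibility: ΣzᵢKᵢ = 1.5106, Σzᵢ/Kᵢ = 1.1594 — both > 1, two phases present.
Newton–Raphson from ψ = 0.49:
  ψ = 0.4900: g = 0.11256, g' = -0.5656 → ψ = 0.6890
  ψ = 0.6890: g = 0.00609, g' = -0.5165 → ψ = 0.7008
Converged at ψ = 0.7008.
Compositions from xᵢ = zᵢ/(1+ψ(Kᵢ−1)), yᵢ = Kᵢxᵢ:
  1: x = 0.2280, y = 0.5859
  2: x = 0.1458, y = 0.0879
  3: x = 0.6263, y = 0.3262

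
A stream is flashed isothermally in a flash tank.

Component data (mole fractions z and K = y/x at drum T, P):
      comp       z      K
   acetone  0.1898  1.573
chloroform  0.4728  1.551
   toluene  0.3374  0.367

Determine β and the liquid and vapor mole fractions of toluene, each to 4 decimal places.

β = 0.4413, x_toluene = 0.4682, y_toluene = 0.1718

Rachford–Rice: g(β) = Σ zᵢ(Kᵢ−1)/(1+β(Kᵢ−1)) = 0.
Feasibility: ΣzᵢKᵢ = 1.1557, Σzᵢ/Kᵢ = 1.3448 — both > 1, two phases present.
Newton iteration, β⁰ = 0.53:
  β = 0.5300: g = -0.03635, g' = -0.4288 → β = 0.4452
  β = 0.4452: g = -0.00155, g' = -0.3942 → β = 0.4413
Converged at β = 0.4413.
Compositions from xᵢ = zᵢ/(1+β(Kᵢ−1)), yᵢ = Kᵢxᵢ:
  acetone: x = 0.1515, y = 0.2383
  chloroform: x = 0.3803, y = 0.5899
  toluene: x = 0.4682, y = 0.1718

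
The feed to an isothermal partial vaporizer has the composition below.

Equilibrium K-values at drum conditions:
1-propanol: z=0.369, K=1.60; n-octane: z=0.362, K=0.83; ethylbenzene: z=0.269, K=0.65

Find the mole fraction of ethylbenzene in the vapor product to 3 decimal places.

Material balance + equilibrium reduce to Σ zᵢ(Kᵢ−1)/(1+ψ(Kᵢ−1)) = 0.
Feasibility: ΣzᵢKᵢ = 1.066, Σzᵢ/Kᵢ = 1.081 — both > 1, two phases present.
Iterate (Newton) starting at ψ = 0.5:
  ψ = 0.500: g = -0.0111, g' = -0.140 → ψ = 0.421
Converged at ψ = 0.421.
Compositions from xᵢ = zᵢ/(1+ψ(Kᵢ−1)), yᵢ = Kᵢxᵢ:
  1-propanol: x = 0.295, y = 0.471
  n-octane: x = 0.390, y = 0.324
  ethylbenzene: x = 0.316, y = 0.205

y_ethylbenzene = 0.205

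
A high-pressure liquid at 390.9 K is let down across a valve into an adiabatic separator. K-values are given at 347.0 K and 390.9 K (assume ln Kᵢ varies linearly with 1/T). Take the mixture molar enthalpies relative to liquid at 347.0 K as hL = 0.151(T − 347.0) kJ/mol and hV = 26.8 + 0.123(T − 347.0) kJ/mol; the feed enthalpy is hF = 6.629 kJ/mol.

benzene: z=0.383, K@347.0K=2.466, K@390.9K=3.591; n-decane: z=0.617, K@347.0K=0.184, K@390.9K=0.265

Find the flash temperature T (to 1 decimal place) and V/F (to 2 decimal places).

Adiabatic flash: solve Rachford–Rice at each trial T, then check hF = ψ·hV(T) + (1−ψ)·hL(T).
  T = 347.0 K: K = (2.466, 0.184), RR gives ψ = 0.048, H_out = 1.300 kJ/mol
  T = 390.9 K: K = (3.591, 0.265), RR gives ψ = 0.283, H_out = 13.864 kJ/mol
  T = 368.9 K: K = (3.008, 0.223), RR gives ψ = 0.186, H_out = 8.171 kJ/mol
  T = 357.9 K: K = (2.731, 0.203), RR gives ψ = 0.124, H_out = 4.934 kJ/mol
  T = 363.4 K: K = (2.868, 0.213), RR gives ψ = 0.156, H_out = 6.596 kJ/mol
  T = 366.1 K: K = (2.936, 0.218), RR gives ψ = 0.171, H_out = 7.379 kJ/mol
  T = 364.8 K: K = (2.903, 0.216), RR gives ψ = 0.164, H_out = 7.004 kJ/mol
Linear interpolation between T = 363.4 (H_out = 6.596) and T = 364.8 (H_out = 7.004) on hF = 6.629 gives T ≈ 363.5 K, at which ψ = 0.16.

T = 363.5 K, V/F = 0.16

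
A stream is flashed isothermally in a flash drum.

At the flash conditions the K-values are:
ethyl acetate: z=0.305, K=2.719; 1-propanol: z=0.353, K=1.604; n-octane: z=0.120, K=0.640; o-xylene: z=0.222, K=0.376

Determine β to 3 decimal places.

Newton–Raphson from β = 0.5:
  β = 0.500: g = 0.1917, g' = -0.542 → β = 0.853
  β = 0.853: g = -0.0055, g' = -0.632 → β = 0.845
Converged at β = 0.845.

β = 0.845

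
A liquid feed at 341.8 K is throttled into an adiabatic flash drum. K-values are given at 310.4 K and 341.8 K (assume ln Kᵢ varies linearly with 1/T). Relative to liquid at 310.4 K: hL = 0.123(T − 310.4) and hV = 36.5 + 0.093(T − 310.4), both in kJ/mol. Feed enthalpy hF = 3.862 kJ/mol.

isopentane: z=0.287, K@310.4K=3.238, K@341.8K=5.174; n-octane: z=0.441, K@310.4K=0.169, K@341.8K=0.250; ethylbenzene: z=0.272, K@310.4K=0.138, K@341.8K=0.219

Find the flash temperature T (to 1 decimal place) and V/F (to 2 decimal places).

T = 318.1 K, V/F = 0.08

Adiabatic flash: solve Rachford–Rice at each trial T, then check hF = ψ·hV(T) + (1−ψ)·hL(T).
  T = 310.4 K: K = (3.238, 0.169, 0.138), RR gives ψ = 0.022, H_out = 0.800 kJ/mol
  T = 341.8 K: K = (5.174, 0.250, 0.219), RR gives ψ = 0.206, H_out = 11.183 kJ/mol
  T = 326.1 K: K = (4.140, 0.207, 0.176), RR gives ψ = 0.130, H_out = 6.600 kJ/mol
  T = 318.2 K: K = (3.669, 0.188, 0.156), RR gives ψ = 0.081, H_out = 3.897 kJ/mol
  T = 314.3 K: K = (3.450, 0.178, 0.147), RR gives ψ = 0.053, H_out = 2.414 kJ/mol
  T = 316.2 K: K = (3.556, 0.183, 0.151), RR gives ψ = 0.067, H_out = 3.151 kJ/mol
Linear interpolation between T = 316.2 (H_out = 3.151) and T = 318.2 (H_out = 3.897) on hF = 3.862 gives T ≈ 318.1 K, at which ψ = 0.08.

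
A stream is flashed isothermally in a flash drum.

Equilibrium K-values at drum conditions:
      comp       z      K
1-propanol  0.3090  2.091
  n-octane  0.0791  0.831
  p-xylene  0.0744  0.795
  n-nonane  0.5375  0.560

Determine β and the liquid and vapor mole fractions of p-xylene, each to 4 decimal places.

Let β = V/F and solve Σ zᵢ(Kᵢ−1)/(1+β(Kᵢ−1)) = 0.
Feasibility: ΣzᵢKᵢ = 1.0720, Σzᵢ/Kᵢ = 1.2964 — both > 1, two phases present.
Newton–Raphson from β = 0.5:
  β = 0.5000: g = -0.11667, g' = -0.3316 → β = 0.1482
  β = 0.1482: g = 0.00778, g' = -0.3973 → β = 0.1677
  β = 0.1677: g = 0.00007, g' = -0.3899 → β = 0.1679
Converged at β = 0.1679.
Compositions from xᵢ = zᵢ/(1+β(Kᵢ−1)), yᵢ = Kᵢxᵢ:
  1-propanol: x = 0.2612, y = 0.5461
  n-octane: x = 0.0814, y = 0.0677
  p-xylene: x = 0.0771, y = 0.0613
  n-nonane: x = 0.5804, y = 0.3250

β = 0.1679, x_p-xylene = 0.0771, y_p-xylene = 0.0613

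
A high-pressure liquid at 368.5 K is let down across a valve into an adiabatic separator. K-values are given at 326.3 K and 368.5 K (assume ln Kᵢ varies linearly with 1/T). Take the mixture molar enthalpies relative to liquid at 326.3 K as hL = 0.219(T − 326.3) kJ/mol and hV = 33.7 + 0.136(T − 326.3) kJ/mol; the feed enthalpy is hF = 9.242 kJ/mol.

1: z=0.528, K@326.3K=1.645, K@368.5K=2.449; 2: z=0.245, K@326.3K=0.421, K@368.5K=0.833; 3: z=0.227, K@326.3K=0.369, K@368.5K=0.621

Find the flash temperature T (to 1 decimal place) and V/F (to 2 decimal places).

Adiabatic flash: solve Rachford–Rice at each trial T, then check hF = ψ·hV(T) + (1−ψ)·hL(T).
  T = 326.3 K: K = (1.645, 0.421, 0.369), RR gives ψ = 0.142, H_out = 4.793 kJ/mol
  T = 368.5 K: K = (2.449, 0.833, 0.621), RR gives ψ = 1.000, H_out = 39.439 kJ/mol
  T = 347.4 K: K = (2.032, 0.605, 0.486), RR gives ψ = 0.701, H_out = 27.005 kJ/mol
  T = 336.9 K: K = (1.835, 0.508, 0.426), RR gives ψ = 0.426, H_out = 16.308 kJ/mol
  T = 331.6 K: K = (1.739, 0.463, 0.397), RR gives ψ = 0.289, H_out = 10.770 kJ/mol
  T = 329.0 K: K = (1.693, 0.442, 0.383), RR gives ψ = 0.219, H_out = 7.913 kJ/mol
  T = 330.3 K: K = (1.716, 0.453, 0.390), RR gives ψ = 0.254, H_out = 9.357 kJ/mol
Linear interpolation between T = 329.0 (H_out = 7.913) and T = 330.3 (H_out = 9.357) on hF = 9.242 gives T ≈ 330.2 K, at which ψ = 0.25.

T = 330.2 K, V/F = 0.25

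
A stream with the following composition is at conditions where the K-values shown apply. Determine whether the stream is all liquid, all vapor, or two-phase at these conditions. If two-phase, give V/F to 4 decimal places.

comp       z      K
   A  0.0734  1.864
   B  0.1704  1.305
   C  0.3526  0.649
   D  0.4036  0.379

ΣzᵢKᵢ = 0.7410; Σzᵢ/Kᵢ = 1.7782.
Since ΣzᵢKᵢ < 1 the mixture is below its bubble point — single liquid phase.

all liquid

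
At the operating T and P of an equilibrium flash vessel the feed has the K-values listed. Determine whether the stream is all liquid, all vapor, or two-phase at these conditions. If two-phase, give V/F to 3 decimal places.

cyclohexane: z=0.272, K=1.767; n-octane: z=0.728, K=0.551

ΣzᵢKᵢ = 0.882; Σzᵢ/Kᵢ = 1.475.
Since ΣzᵢKᵢ < 1 the mixture is below its bubble point — single liquid phase.

all liquid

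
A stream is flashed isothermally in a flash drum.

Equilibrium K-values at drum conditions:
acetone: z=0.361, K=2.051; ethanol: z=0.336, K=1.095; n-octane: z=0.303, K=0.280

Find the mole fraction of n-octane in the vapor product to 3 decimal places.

y_n-octane = 0.117

Rachford–Rice: g(ψ) = Σ zᵢ(Kᵢ−1)/(1+ψ(Kᵢ−1)) = 0.
Feasibility: ΣzᵢKᵢ = 1.193, Σzᵢ/Kᵢ = 1.565 — both > 1, two phases present.
Newton–Raphson from ψ = 0.5:
  ψ = 0.500: g = -0.0617, g' = -0.558 → ψ = 0.389
  ψ = 0.389: g = -0.0031, g' = -0.507 → ψ = 0.383
Converged at ψ = 0.383.
Compositions from xᵢ = zᵢ/(1+ψ(Kᵢ−1)), yᵢ = Kᵢxᵢ:
  acetone: x = 0.257, y = 0.528
  ethanol: x = 0.324, y = 0.355
  n-octane: x = 0.418, y = 0.117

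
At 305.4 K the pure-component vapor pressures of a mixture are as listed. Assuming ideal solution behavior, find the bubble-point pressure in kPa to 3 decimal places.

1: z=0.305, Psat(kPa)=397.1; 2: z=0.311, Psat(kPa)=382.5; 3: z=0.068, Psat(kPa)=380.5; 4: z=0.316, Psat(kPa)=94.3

Pbub = 295.746 kPa

At the bubble point ψ → 0, so ΣzᵢKᵢ = 1 with Kᵢ = Pᵢˢᵃᵗ/P ⇒ P = ΣzᵢPᵢˢᵃᵗ.
P = 0.305·397.1 + 0.311·382.5 + 0.068·380.5 + 0.316·94.3 = 295.746 kPa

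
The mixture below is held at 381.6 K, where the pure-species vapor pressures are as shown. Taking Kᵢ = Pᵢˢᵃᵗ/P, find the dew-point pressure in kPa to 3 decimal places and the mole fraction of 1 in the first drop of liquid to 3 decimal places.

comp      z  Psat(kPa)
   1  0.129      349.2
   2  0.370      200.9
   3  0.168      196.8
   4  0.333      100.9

At the dew point ψ → 1, so Σzᵢ/Kᵢ = 1 with Kᵢ = Pᵢˢᵃᵗ/P ⇒ 1/P = Σzᵢ/Pᵢˢᵃᵗ.
1/P = 0.129/349.2 + 0.370/200.9 + 0.168/196.8 + 0.333/100.9 = 0.006365 ⇒ P = 157.107 kPa
xᵢ = zᵢP/Pᵢˢᵃᵗ ⇒ x_1 = 0.129·157.107/349.2 = 0.058

Pdew = 157.107 kPa, x_1 = 0.058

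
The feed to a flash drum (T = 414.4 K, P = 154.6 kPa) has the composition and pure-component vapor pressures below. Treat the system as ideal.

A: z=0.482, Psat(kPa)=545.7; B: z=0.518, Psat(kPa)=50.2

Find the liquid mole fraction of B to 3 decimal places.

x_B = 0.789

Raoult's law: Kᵢ = Pᵢˢᵃᵗ/P = Pᵢˢᵃᵗ/154.6.
  K_A = 545.7/154.6 = 3.52975, K_B = 50.2/154.6 = 0.32471
Material balance + equilibrium reduce to Σ zᵢ(Kᵢ−1)/(1+V/F(Kᵢ−1)) = 0.
g(0) = ΣzᵢKᵢ − 1 = 0.870 and g(1) = 1 − Σzᵢ/Kᵢ = -0.732, so a root lies in (0, 1).
Iterate (Newton) starting at V/F = 0.32:
  V/F = 0.320: g = 0.2276, g' = -1.326 → V/F = 0.492
  V/F = 0.492: g = 0.0198, g' = -1.142 → V/F = 0.509
Converged at V/F = 0.509.
Compositions from xᵢ = zᵢ/(1+V/F(Kᵢ−1)), yᵢ = Kᵢxᵢ:
  A: x = 0.211, y = 0.744
  B: x = 0.789, y = 0.256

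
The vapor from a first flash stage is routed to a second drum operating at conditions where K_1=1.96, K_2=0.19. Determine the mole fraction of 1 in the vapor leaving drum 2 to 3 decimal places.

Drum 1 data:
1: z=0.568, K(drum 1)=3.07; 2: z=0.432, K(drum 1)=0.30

y_1 (drum 2) = 0.897

Drum 1:
Let ψ₁ = V/F and solve Σ zᵢ(Kᵢ−1)/(1+ψ₁(Kᵢ−1)) = 0.
Feasibility: ΣzᵢKᵢ = 1.873, Σzᵢ/Kᵢ = 1.625 — both > 1, two phases present.
Newton iteration, ψ₁⁰ = 0.41:
  ψ₁ = 0.410: g = 0.2119, g' = -1.129 → ψ₁ = 0.598
  ψ₁ = 0.598: g = 0.0056, g' = -1.112 → ψ₁ = 0.603
Converged at ψ₁ = 0.603.
Drum-1 compositions:
  1: x = 0.253, y = 0.776
  2: x = 0.747, y = 0.224
Drum-2 feed = drum-1 vapor: z₂ = (0.7758, 0.2242).
Drum 2:
Material balance + equilibrium reduce to Σ zᵢ(Kᵢ−1)/(1+ψ₂(Kᵢ−1)) = 0.
Check two-phase: ΣzᵢKᵢ = 1.563 > 1 and Σzᵢ/Kᵢ = 1.576 > 1, so g(0) = 0.563 > 0 and g(1) = -0.576 < 0.
Newton iteration, ψ₂⁰ = 0.5:
  ψ₂ = 0.500: g = 0.1980, g' = -0.742 → ψ₂ = 0.767
  ψ₂ = 0.767: g = -0.0504, g' = -1.262 → ψ₂ = 0.727
  ψ₂ = 0.727: g = -0.0030, g' = -1.118 → ψ₂ = 0.724
Converged at ψ₂ = 0.724.
  1: x = 0.458, y = 0.897
  2: x = 0.542, y = 0.103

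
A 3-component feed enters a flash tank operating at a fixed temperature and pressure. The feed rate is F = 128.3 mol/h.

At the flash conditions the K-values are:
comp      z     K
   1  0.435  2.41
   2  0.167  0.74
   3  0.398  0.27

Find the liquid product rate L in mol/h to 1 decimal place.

L = 87.9 mol/h

Material balance + equilibrium reduce to Σ zᵢ(Kᵢ−1)/(1+ψ(Kᵢ−1)) = 0.
g(0) = ΣzᵢKᵢ − 1 = 0.279 and g(1) = 1 − Σzᵢ/Kᵢ = -0.880, so a root lies in (0, 1).
Iterate (Newton) starting at ψ = 0.58:
  ψ = 0.580: g = -0.2176, g' = -0.915 → ψ = 0.342
  ψ = 0.342: g = -0.0213, g' = -0.784 → ψ = 0.315
Converged at ψ = 0.315.
Then V = ψ·F = 0.3152·128.3 = 40.4 mol/h and L = F − V = 87.9 mol/h.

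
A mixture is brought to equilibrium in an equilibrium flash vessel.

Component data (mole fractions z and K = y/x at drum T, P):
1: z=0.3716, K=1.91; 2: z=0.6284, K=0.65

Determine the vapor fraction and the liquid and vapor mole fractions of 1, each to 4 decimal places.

Material balance + equilibrium reduce to Σ zᵢ(Kᵢ−1)/(1+ψ(Kᵢ−1)) = 0.
Feasibility: ΣzᵢKᵢ = 1.1182, Σzᵢ/Kᵢ = 1.1613 — both > 1, two phases present.
Binary case is linear: z₁(K₁−1)(1+ψ(K₂−1)) + z₂(K₂−1)(1+ψ(K₁−1)) = 0
⇒ ψ = [z₁(K₁−1)+z₂(K₂−1)] / [−(K₁−1)(K₂−1)] = 0.11822/0.31850 = 0.3712
Compositions from xᵢ = zᵢ/(1+ψ(Kᵢ−1)), yᵢ = Kᵢxᵢ:
  1: x = 0.2778, y = 0.5306
  2: x = 0.7222, y = 0.4694

ψ = 0.3712, x_1 = 0.2778, y_1 = 0.5306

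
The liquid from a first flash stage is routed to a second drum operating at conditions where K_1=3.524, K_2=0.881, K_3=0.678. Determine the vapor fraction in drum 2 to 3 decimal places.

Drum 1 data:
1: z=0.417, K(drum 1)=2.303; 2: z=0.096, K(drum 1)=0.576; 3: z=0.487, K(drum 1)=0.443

V/F (drum 2) = 0.710

Drum 1:
Let ψ₁ = V/F and solve Σ zᵢ(Kᵢ−1)/(1+ψ₁(Kᵢ−1)) = 0.
Check two-phase: ΣzᵢKᵢ = 1.231 > 1 and Σzᵢ/Kᵢ = 1.447 > 1, so g(0) = 0.231 > 0 and g(1) = -0.447 < 0.
Iterate (Newton) starting at ψ₁ = 0.5:
  ψ₁ = 0.500: g = -0.0986, g' = -0.578 → ψ₁ = 0.329
  ψ₁ = 0.329: g = 0.0007, g' = -0.597 → ψ₁ = 0.330
Converged at ψ₁ = 0.330.
Drum-1 compositions:
  1: x = 0.291, y = 0.671
  2: x = 0.112, y = 0.064
  3: x = 0.597, y = 0.264
Drum-2 feed = drum-1 liquid: z₂ = (0.2915, 0.1116, 0.5969).
Drum 2:
Rachford–Rice: g(ψ₂) = Σ zᵢ(Kᵢ−1)/(1+ψ₂(Kᵢ−1)) = 0.
Feasibility: ΣzᵢKᵢ = 1.530, Σzᵢ/Kᵢ = 1.090 — both > 1, two phases present.
Newton iteration, ψ₂⁰ = 0.5:
  ψ₂ = 0.500: g = 0.0820, g' = -0.453 → ψ₂ = 0.681
  ψ₂ = 0.681: g = 0.0099, g' = -0.355 → ψ₂ = 0.709
  ψ₂ = 0.709: g = 0.0001, g' = -0.344 → ψ₂ = 0.710
Converged at ψ₂ = 0.710.
  1: x = 0.104, y = 0.368
  2: x = 0.122, y = 0.107
  3: x = 0.774, y = 0.525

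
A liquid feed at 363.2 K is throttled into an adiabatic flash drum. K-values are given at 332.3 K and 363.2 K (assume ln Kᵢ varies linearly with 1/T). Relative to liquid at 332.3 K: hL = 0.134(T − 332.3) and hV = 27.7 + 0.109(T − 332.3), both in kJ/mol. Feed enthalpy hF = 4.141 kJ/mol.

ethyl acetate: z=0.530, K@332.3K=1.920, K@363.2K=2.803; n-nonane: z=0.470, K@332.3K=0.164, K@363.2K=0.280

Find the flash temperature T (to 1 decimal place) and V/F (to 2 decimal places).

T = 333.6 K, V/F = 0.14

Adiabatic flash: solve Rachford–Rice at each trial T, then check hF = ψ·hV(T) + (1−ψ)·hL(T).
  T = 332.3 K: K = (1.920, 0.164), RR gives ψ = 0.123, H_out = 3.410 kJ/mol
  T = 363.2 K: K = (2.803, 0.280), RR gives ψ = 0.475, H_out = 16.943 kJ/mol
  T = 347.8 K: K = (2.341, 0.217), RR gives ψ = 0.326, H_out = 10.992 kJ/mol
  T = 340.1 K: K = (2.126, 0.189), RR gives ψ = 0.237, H_out = 7.551 kJ/mol
  T = 336.2 K: K = (2.022, 0.176), RR gives ψ = 0.183, H_out = 5.587 kJ/mol
  T = 334.2 K: K = (1.969, 0.170), RR gives ψ = 0.154, H_out = 4.501 kJ/mol
Linear interpolation between T = 332.3 (H_out = 3.410) and T = 334.2 (H_out = 4.501) on hF = 4.141 gives T ≈ 333.6 K, at which ψ = 0.14.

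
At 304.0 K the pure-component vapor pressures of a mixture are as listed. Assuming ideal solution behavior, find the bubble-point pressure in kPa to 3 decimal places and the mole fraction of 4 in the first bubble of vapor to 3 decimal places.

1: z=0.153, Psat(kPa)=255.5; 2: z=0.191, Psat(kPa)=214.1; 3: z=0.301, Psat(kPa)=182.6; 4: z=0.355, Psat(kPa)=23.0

Pbub = 143.112 kPa, y_4 = 0.057

At the bubble point ψ → 0, so ΣzᵢKᵢ = 1 with Kᵢ = Pᵢˢᵃᵗ/P ⇒ P = ΣzᵢPᵢˢᵃᵗ.
P = 0.153·255.5 + 0.191·214.1 + 0.301·182.6 + 0.355·23.0 = 143.112 kPa
yᵢ = zᵢPᵢˢᵃᵗ/P ⇒ y_4 = 0.355·23.0/143.112 = 0.057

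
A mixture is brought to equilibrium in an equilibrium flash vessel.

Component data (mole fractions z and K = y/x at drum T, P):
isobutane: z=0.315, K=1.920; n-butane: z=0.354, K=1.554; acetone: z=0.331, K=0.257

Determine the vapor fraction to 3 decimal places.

Let ψ = V/F and solve Σ zᵢ(Kᵢ−1)/(1+ψ(Kᵢ−1)) = 0.
Feasibility: ΣzᵢKᵢ = 1.240, Σzᵢ/Kᵢ = 1.680 — both > 1, two phases present.
Newton–Raphson from ψ = 0.5:
  ψ = 0.500: g = -0.0392, g' = -0.654 → ψ = 0.440
  ψ = 0.440: g = -0.0014, g' = -0.609 → ψ = 0.438
Converged at ψ = 0.438.

ψ = 0.438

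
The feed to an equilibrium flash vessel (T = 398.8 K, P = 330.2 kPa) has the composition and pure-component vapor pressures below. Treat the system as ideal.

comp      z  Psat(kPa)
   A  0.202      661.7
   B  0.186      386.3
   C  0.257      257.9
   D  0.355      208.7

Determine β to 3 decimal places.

Raoult's law: Kᵢ = Pᵢˢᵃᵗ/P = Pᵢˢᵃᵗ/330.2.
  K_A = 661.7/330.2 = 2.00394, K_B = 386.3/330.2 = 1.16990, K_C = 257.9/330.2 = 0.78104, K_D = 208.7/330.2 = 0.63204
Let β = V/F and solve Σ zᵢ(Kᵢ−1)/(1+β(Kᵢ−1)) = 0.
g(0) = ΣzᵢKᵢ − 1 = 0.047 and g(1) = 1 − Σzᵢ/Kᵢ = -0.151, so a root lies in (0, 1).
Iterate (Newton) starting at β = 0.5:
  β = 0.500: g = -0.0591, g' = -0.183 → β = 0.176
  β = 0.176: g = 0.0048, g' = -0.220 → β = 0.198
Converged at β = 0.198.

β = 0.198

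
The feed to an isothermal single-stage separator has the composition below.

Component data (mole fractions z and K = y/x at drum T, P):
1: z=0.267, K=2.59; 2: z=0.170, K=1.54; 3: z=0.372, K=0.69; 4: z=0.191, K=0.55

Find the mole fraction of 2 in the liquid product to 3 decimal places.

x_2 = 0.124

Rachford–Rice: g(ψ) = Σ zᵢ(Kᵢ−1)/(1+ψ(Kᵢ−1)) = 0.
Check two-phase: ΣzᵢKᵢ = 1.315 > 1 and Σzᵢ/Kᵢ = 1.100 > 1, so g(0) = 0.315 > 0 and g(1) = -0.100 < 0.
Newton–Raphson from ψ = 0.46:
  ψ = 0.460: g = 0.0758, g' = -0.367 → ψ = 0.667
  ψ = 0.667: g = 0.0055, g' = -0.322 → ψ = 0.684
Converged at ψ = 0.684.
Compositions from xᵢ = zᵢ/(1+ψ(Kᵢ−1)), yᵢ = Kᵢxᵢ:
  1: x = 0.128, y = 0.331
  2: x = 0.124, y = 0.191
  3: x = 0.472, y = 0.326
  4: x = 0.276, y = 0.152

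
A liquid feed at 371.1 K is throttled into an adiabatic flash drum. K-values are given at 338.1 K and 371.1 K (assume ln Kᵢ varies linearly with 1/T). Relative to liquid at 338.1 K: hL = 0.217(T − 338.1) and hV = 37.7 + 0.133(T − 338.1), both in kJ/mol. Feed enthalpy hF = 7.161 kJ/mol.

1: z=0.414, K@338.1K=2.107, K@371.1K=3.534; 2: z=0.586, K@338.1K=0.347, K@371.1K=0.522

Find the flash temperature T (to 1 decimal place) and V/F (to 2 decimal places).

Adiabatic flash: solve Rachford–Rice at each trial T, then check hF = ψ·hV(T) + (1−ψ)·hL(T).
  T = 338.1 K: K = (2.107, 0.347), RR gives ψ = 0.105, H_out = 3.945 kJ/mol
  T = 371.1 K: K = (3.534, 0.522), RR gives ψ = 0.635, H_out = 29.335 kJ/mol
  T = 354.6 K: K = (2.762, 0.430), RR gives ψ = 0.393, H_out = 17.862 kJ/mol
  T = 346.4 K: K = (2.422, 0.387), RR gives ψ = 0.264, H_out = 11.558 kJ/mol
  T = 342.2 K: K = (2.259, 0.367), RR gives ψ = 0.188, H_out = 7.921 kJ/mol
  T = 340.1 K: K = (2.180, 0.356), RR gives ψ = 0.147, H_out = 5.946 kJ/mol
Linear interpolation between T = 340.1 (H_out = 5.946) and T = 342.2 (H_out = 7.921) on hF = 7.161 gives T ≈ 341.4 K, at which ψ = 0.17.

T = 341.4 K, V/F = 0.17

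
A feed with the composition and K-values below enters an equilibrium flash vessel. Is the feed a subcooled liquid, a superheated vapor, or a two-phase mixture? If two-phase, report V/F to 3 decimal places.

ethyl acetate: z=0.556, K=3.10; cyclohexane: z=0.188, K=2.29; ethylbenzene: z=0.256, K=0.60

superheated vapor

ΣzᵢKᵢ = 2.308; Σzᵢ/Kᵢ = 0.688.
Since Σzᵢ/Kᵢ < 1 the mixture is above its dew point — single vapor phase.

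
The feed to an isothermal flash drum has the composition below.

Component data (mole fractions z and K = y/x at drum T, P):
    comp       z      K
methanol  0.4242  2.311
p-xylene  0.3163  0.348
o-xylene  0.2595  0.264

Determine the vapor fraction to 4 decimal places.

Newton–Raphson from ψ = 0.5:
  ψ = 0.5000: g = -0.27225, g' = -0.9139 → ψ = 0.2021
  ψ = 0.2021: g = -0.02226, g' = -0.8280 → ψ = 0.1752
  ψ = 0.1752: g = 0.00014, g' = -0.8388 → ψ = 0.1754
Converged at ψ = 0.1754.

ψ = 0.1754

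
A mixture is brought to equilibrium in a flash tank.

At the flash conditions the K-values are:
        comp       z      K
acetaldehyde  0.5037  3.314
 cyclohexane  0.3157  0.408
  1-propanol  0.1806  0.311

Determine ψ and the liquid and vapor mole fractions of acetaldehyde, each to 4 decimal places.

Material balance + equilibrium reduce to Σ zᵢ(Kᵢ−1)/(1+ψ(Kᵢ−1)) = 0.
g(0) = ΣzᵢKᵢ − 1 = 0.8542 and g(1) = 1 − Σzᵢ/Kᵢ = -0.5065, so a root lies in (0, 1).
Newton–Raphson from ψ = 0.66:
  ψ = 0.6600: g = -0.07376, g' = -1.0087 → ψ = 0.5869
  ψ = 0.5869: g = -0.00101, g' = -0.9865 → ψ = 0.5859
Converged at ψ = 0.5859.
Compositions from xᵢ = zᵢ/(1+ψ(Kᵢ−1)), yᵢ = Kᵢxᵢ:
  acetaldehyde: x = 0.2138, y = 0.7086
  cyclohexane: x = 0.4833, y = 0.1972
  1-propanol: x = 0.3028, y = 0.0942

ψ = 0.5859, x_acetaldehyde = 0.2138, y_acetaldehyde = 0.7086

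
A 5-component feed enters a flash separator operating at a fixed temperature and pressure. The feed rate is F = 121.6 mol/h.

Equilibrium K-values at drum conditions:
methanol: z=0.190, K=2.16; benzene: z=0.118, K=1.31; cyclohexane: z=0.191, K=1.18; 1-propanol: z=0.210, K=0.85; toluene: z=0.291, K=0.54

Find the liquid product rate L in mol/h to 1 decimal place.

Rachford–Rice: g(β) = Σ zᵢ(Kᵢ−1)/(1+β(Kᵢ−1)) = 0.
g(0) = ΣzᵢKᵢ − 1 = 0.126 and g(1) = 1 − Σzᵢ/Kᵢ = -0.126, so a root lies in (0, 1).
Iterate (Newton) starting at β = 0.5:
  β = 0.500: g = -0.0052, g' = -0.225 → β = 0.477
Converged at β = 0.477.
Then V = β·F = 0.4770·121.6 = 58.0 mol/h and L = F − V = 63.6 mol/h.

L = 63.6 mol/h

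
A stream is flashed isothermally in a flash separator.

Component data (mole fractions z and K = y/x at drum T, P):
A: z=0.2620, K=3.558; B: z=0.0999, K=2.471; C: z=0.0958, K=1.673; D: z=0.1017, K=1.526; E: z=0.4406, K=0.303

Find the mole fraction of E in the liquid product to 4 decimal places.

x_E = 0.6747

Material balance + equilibrium reduce to Σ zᵢ(Kᵢ−1)/(1+ψ(Kᵢ−1)) = 0.
Check two-phase: ΣzᵢKᵢ = 1.6280 > 1 and Σzᵢ/Kᵢ = 1.6921 > 1, so g(0) = 0.6280 > 0 and g(1) = -0.6921 < 0.
Newton–Raphson from ψ = 0.57:
  ψ = 0.5700: g = -0.06919, g' = -0.9763 → ψ = 0.4991
  ψ = 0.4991: g = -0.00120, g' = -0.9479 → ψ = 0.4979
Converged at ψ = 0.4979.
Compositions from xᵢ = zᵢ/(1+ψ(Kᵢ−1)), yᵢ = Kᵢxᵢ:
  A: x = 0.1152, y = 0.4100
  B: x = 0.0577, y = 0.1425
  C: x = 0.0718, y = 0.1200
  D: x = 0.0806, y = 0.1230
  E: x = 0.6747, y = 0.2044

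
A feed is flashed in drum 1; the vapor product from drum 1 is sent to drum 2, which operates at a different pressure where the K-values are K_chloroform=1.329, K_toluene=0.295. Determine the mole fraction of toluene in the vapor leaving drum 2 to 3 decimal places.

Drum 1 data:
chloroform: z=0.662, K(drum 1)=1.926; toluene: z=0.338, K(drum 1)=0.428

Drum 1:
Newton–Raphson from ψ₁ = 0.39:
  ψ₁ = 0.390: g = 0.2015, g' = -0.490 → ψ₁ = 0.802
  ψ₁ = 0.802: g = -0.0052, g' = -0.564 → ψ₁ = 0.792
Converged at ψ₁ = 0.792.
Drum-1 compositions:
  chloroform: x = 0.382, y = 0.735
  toluene: x = 0.618, y = 0.265
Drum-2 feed = drum-1 vapor: z₂ = (0.7354, 0.2646).
Drum 2:
Rachford–Rice: g(ψ₂) = Σ zᵢ(Kᵢ−1)/(1+ψ₂(Kᵢ−1)) = 0.
Feasibility: ΣzᵢKᵢ = 1.055, Σzᵢ/Kᵢ = 1.450 — both > 1, two phases present.
Newton–Raphson from ψ₂ = 0.5:
  ψ₂ = 0.500: g = -0.0803, g' = -0.372 → ψ₂ = 0.284
  ψ₂ = 0.284: g = -0.0120, g' = -0.272 → ψ₂ = 0.240
  ψ₂ = 0.240: g = -0.0003, g' = -0.259 → ψ₂ = 0.239
Converged at ψ₂ = 0.239.
  chloroform: x = 0.682, y = 0.906
  toluene: x = 0.318, y = 0.094

y_toluene (drum 2) = 0.094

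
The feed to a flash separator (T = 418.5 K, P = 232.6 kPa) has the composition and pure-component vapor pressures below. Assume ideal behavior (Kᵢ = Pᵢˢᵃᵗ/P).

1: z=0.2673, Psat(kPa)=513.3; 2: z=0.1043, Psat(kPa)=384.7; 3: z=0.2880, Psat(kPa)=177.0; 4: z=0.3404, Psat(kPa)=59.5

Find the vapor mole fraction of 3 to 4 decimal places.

Raoult's law: Kᵢ = Pᵢˢᵃᵗ/P = Pᵢˢᵃᵗ/232.6.
  K_1 = 513.3/232.6 = 2.206793, K_2 = 384.7/232.6 = 1.653912, K_3 = 177.0/232.6 = 0.760963, K_4 = 59.5/232.6 = 0.255804
Rachford–Rice: g(V/F) = Σ zᵢ(Kᵢ−1)/(1+V/F(Kᵢ−1)) = 0.
Check two-phase: ΣzᵢKᵢ = 1.0686 > 1 and Σzᵢ/Kᵢ = 1.8934 > 1, so g(0) = 0.0686 > 0 and g(1) = -0.8934 < 0.
Iterate (Newton) starting at V/F = 0.44:
  V/F = 0.4400: g = -0.18993, g' = -0.6303 → V/F = 0.1387
  V/F = 0.1387: g = -0.01481, g' = -0.5752 → V/F = 0.1129
  V/F = 0.1129: g = 0.00009, g' = -0.5823 → V/F = 0.1131
Converged at V/F = 0.1131.
Compositions from xᵢ = zᵢ/(1+V/F(Kᵢ−1)), yᵢ = Kᵢxᵢ:
  1: x = 0.2352, y = 0.5191
  2: x = 0.0971, y = 0.1606
  3: x = 0.2960, y = 0.2252
  4: x = 0.3717, y = 0.0951

y_3 = 0.2252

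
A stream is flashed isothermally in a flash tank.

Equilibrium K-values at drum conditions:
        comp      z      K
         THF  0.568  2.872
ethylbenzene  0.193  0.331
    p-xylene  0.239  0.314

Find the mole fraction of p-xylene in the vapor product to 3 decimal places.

y_p-xylene = 0.129

Newton–Raphson from ψ = 0.5:
  ψ = 0.500: g = 0.1057, g' = -0.987 → ψ = 0.607
  ψ = 0.607: g = -0.0007, g' = -1.011 → ψ = 0.606
Converged at ψ = 0.606.
Compositions from xᵢ = zᵢ/(1+ψ(Kᵢ−1)), yᵢ = Kᵢxᵢ:
  THF: x = 0.266, y = 0.764
  ethylbenzene: x = 0.325, y = 0.107
  p-xylene: x = 0.409, y = 0.129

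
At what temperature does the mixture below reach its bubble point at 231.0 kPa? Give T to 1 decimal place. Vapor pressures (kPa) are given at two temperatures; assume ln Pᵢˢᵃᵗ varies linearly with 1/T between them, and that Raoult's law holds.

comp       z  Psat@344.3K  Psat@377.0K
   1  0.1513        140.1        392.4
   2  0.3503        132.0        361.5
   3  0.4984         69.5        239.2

Bubble-point temperature: ΣzᵢPᵢˢᵃᵗ(T) = P. Interpolate ln Pᵢˢᵃᵗ = aᵢ + bᵢ/T.
  T = 344.3 K: ΣzᵢPᵢˢᵃᵗ = 102.08 kPa
  T = 377.0 K: ΣzᵢPᵢˢᵃᵗ = 305.22 kPa
  T = 360.6 K: ΣzᵢPᵢˢᵃᵗ = 180.39 kPa
  T = 368.8 K: ΣzᵢPᵢˢᵃᵗ = 235.94 kPa
  T = 364.7 K: ΣzᵢPᵢˢᵃᵗ = 206.60 kPa
  T = 366.8 K: ΣzᵢPᵢˢᵃᵗ = 221.22 kPa
Interpolating between 366.8 K and 368.8 K gives T ≈ 368.1 K.

T = 368.1 K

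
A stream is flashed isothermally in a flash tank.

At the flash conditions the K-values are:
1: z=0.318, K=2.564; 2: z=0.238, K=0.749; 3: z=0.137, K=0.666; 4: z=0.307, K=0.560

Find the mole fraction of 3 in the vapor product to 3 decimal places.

Rachford–Rice: g(ψ) = Σ zᵢ(Kᵢ−1)/(1+ψ(Kᵢ−1)) = 0.
g(0) = ΣzᵢKᵢ − 1 = 0.257 and g(1) = 1 − Σzᵢ/Kᵢ = -0.196, so a root lies in (0, 1).
Iterate (Newton) starting at ψ = 0.5:
  ψ = 0.500: g = -0.0173, g' = -0.384 → ψ = 0.455
  ψ = 0.455: g = 0.0003, g' = -0.399 → ψ = 0.456
Converged at ψ = 0.456.
Compositions from xᵢ = zᵢ/(1+ψ(Kᵢ−1)), yᵢ = Kᵢxᵢ:
  1: x = 0.186, y = 0.476
  2: x = 0.269, y = 0.201
  3: x = 0.162, y = 0.108
  4: x = 0.384, y = 0.215

y_3 = 0.108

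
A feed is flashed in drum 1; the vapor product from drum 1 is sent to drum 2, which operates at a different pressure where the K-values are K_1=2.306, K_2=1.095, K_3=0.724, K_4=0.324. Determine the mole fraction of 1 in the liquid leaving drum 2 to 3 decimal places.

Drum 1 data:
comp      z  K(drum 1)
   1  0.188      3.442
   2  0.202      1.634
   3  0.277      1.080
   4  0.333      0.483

Drum 1:
Material balance + equilibrium reduce to Σ zᵢ(Kᵢ−1)/(1+ψ₁(Kᵢ−1)) = 0.
Feasibility: ΣzᵢKᵢ = 1.437, Σzᵢ/Kᵢ = 1.124 — both > 1, two phases present.
Newton iteration, ψ₁⁰ = 0.47:
  ψ₁ = 0.470: g = 0.1064, g' = -0.448 → ψ₁ = 0.707
  ψ₁ = 0.707: g = 0.0063, g' = -0.412 → ψ₁ = 0.723
Converged at ψ₁ = 0.723.
Drum-1 compositions:
  1: x = 0.068, y = 0.234
  2: x = 0.139, y = 0.226
  3: x = 0.262, y = 0.283
  4: x = 0.532, y = 0.257
Drum-2 feed = drum-1 vapor: z₂ = (0.2341, 0.2264, 0.2828, 0.2568).
Drum 2:
Newton–Raphson from ψ₂ = 0.31:
  ψ₂ = 0.310: g = -0.0665, g' = -0.418 → ψ₂ = 0.151
  ψ₂ = 0.151: g = 0.0018, g' = -0.450 → ψ₂ = 0.155
Converged at ψ₂ = 0.155.
  1: x = 0.195, y = 0.449
  2: x = 0.223, y = 0.244
  3: x = 0.295, y = 0.214
  4: x = 0.287, y = 0.093

x_1 (drum 2) = 0.195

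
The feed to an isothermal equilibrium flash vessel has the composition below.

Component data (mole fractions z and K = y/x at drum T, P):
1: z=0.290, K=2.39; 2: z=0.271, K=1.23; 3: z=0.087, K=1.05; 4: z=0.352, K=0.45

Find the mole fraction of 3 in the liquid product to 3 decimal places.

x_3 = 0.085

Let ψ = V/F and solve Σ zᵢ(Kᵢ−1)/(1+ψ(Kᵢ−1)) = 0.
g(0) = ΣzᵢKᵢ − 1 = 0.276 and g(1) = 1 − Σzᵢ/Kᵢ = -0.207, so a root lies in (0, 1).
Newton iteration, ψ⁰ = 0.52:
  ψ = 0.520: g = 0.0227, g' = -0.409 → ψ = 0.576
  ψ = 0.576: g = -0.0001, g' = -0.412 → ψ = 0.575
Converged at ψ = 0.575.
Compositions from xᵢ = zᵢ/(1+ψ(Kᵢ−1)), yᵢ = Kᵢxᵢ:
  1: x = 0.161, y = 0.385
  2: x = 0.239, y = 0.294
  3: x = 0.085, y = 0.089
  4: x = 0.515, y = 0.232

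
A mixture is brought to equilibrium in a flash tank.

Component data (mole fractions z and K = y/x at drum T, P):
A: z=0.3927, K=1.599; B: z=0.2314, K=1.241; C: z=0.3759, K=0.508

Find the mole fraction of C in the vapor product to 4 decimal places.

Newton–Raphson from V/F = 0.67:
  V/F = 0.6700: g = -0.06001, g' = -0.2842 → V/F = 0.4588
  V/F = 0.4588: g = -0.00414, g' = -0.2494 → V/F = 0.4422
Converged at V/F = 0.4422.
Compositions from xᵢ = zᵢ/(1+V/F(Kᵢ−1)), yᵢ = Kᵢxᵢ:
  A: x = 0.3105, y = 0.4964
  B: x = 0.2091, y = 0.2595
  C: x = 0.4804, y = 0.2441

y_C = 0.2441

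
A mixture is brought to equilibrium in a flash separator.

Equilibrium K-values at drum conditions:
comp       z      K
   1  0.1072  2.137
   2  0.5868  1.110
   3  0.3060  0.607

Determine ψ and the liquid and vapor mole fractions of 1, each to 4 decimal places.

Rachford–Rice: g(ψ) = Σ zᵢ(Kᵢ−1)/(1+ψ(Kᵢ−1)) = 0.
g(0) = ΣzᵢKᵢ − 1 = 0.0662 and g(1) = 1 − Σzᵢ/Kᵢ = -0.0829, so a root lies in (0, 1).
Iterate (Newton) starting at ψ = 0.43:
  ψ = 0.4300: g = -0.00122, g' = -0.1374 → ψ = 0.4211
Converged at ψ = 0.4212.
Compositions from xᵢ = zᵢ/(1+ψ(Kᵢ−1)), yᵢ = Kᵢxᵢ:
  1: x = 0.0725, y = 0.1549
  2: x = 0.5608, y = 0.6225
  3: x = 0.3667, y = 0.2226

ψ = 0.4212, x_1 = 0.0725, y_1 = 0.1549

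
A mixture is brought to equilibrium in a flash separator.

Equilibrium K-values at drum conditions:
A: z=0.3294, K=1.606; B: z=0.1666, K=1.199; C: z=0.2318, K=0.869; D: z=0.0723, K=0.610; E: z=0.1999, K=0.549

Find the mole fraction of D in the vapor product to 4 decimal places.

y_D = 0.0547

Let ψ = V/F and solve Σ zᵢ(Kᵢ−1)/(1+ψ(Kᵢ−1)) = 0.
g(0) = ΣzᵢKᵢ − 1 = 0.0841 and g(1) = 1 − Σzᵢ/Kᵢ = -0.0934, so a root lies in (0, 1).
Newton iteration, ψ⁰ = 0.5:
  ψ = 0.5000: g = -0.00057, g' = -0.1660 → ψ = 0.4965
Converged at ψ = 0.4965.
Compositions from xᵢ = zᵢ/(1+ψ(Kᵢ−1)), yᵢ = Kᵢxᵢ:
  A: x = 0.2532, y = 0.4067
  B: x = 0.1516, y = 0.1818
  C: x = 0.2479, y = 0.2154
  D: x = 0.0897, y = 0.0547
  E: x = 0.2576, y = 0.1414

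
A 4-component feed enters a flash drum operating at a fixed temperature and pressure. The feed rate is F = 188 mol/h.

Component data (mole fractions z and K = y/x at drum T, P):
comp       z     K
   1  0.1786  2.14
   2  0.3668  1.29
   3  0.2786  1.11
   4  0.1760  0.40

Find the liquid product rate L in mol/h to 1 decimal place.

L = 27.5 mol/h

Let β = V/F and solve Σ zᵢ(Kᵢ−1)/(1+β(Kᵢ−1)) = 0.
Feasibility: ΣzᵢKᵢ = 1.2350, Σzᵢ/Kᵢ = 1.0588 — both > 1, two phases present.
Newton iteration, β⁰ = 0.4:
  β = 0.4000: g = 0.12556, g' = -0.2470 → β = 0.9082
  β = 0.9082: g = -0.01997, g' = -0.3841 → β = 0.8563
  β = 0.8563: g = -0.00092, g' = -0.3500 → β = 0.8536
Converged at β = 0.8536.
Then V = β·F = 0.8536·188 = 160.5 mol/h and L = F − V = 27.5 mol/h.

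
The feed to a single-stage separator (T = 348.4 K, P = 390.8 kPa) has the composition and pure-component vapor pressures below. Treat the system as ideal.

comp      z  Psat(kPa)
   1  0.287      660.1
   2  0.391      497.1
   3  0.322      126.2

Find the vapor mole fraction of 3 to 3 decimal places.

Raoult's law: Kᵢ = Pᵢˢᵃᵗ/P = Pᵢˢᵃᵗ/390.8.
  K_1 = 660.1/390.8 = 1.68910, K_2 = 497.1/390.8 = 1.27201, K_3 = 126.2/390.8 = 0.32293
Newton–Raphson from ψ = 0.5:
  ψ = 0.500: g = -0.0889, g' = -0.435 → ψ = 0.296
  ψ = 0.296: g = -0.0099, g' = -0.350 → ψ = 0.267
Converged at ψ = 0.267.
Compositions from xᵢ = zᵢ/(1+ψ(Kᵢ−1)), yᵢ = Kᵢxᵢ:
  1: x = 0.242, y = 0.409
  2: x = 0.365, y = 0.464
  3: x = 0.393, y = 0.127

y_3 = 0.127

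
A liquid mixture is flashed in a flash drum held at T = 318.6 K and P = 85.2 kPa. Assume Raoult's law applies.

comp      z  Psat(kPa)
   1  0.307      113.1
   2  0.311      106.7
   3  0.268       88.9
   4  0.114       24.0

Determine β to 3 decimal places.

β = 0.682

Raoult's law: Kᵢ = Pᵢˢᵃᵗ/P = Pᵢˢᵃᵗ/85.2.
  K_1 = 113.1/85.2 = 1.32746, K_2 = 106.7/85.2 = 1.25235, K_3 = 88.9/85.2 = 1.04343, K_4 = 24.0/85.2 = 0.28169
Newton–Raphson from β = 0.5:
  β = 0.500: g = 0.0397, g' = -0.184 → β = 0.716
  β = 0.716: g = -0.0094, g' = -0.286 → β = 0.683
  β = 0.683: g = -0.0004, g' = -0.264 → β = 0.682
Converged at β = 0.682.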